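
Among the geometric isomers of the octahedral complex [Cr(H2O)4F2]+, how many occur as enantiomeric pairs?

The six octahedral sites form three mutually perpendicular trans pairs.
The distinct arrangements are (2 in all): F trans; F cis.
Each arrangement has an internal mirror plane or centre of symmetry, so none is chiral.

0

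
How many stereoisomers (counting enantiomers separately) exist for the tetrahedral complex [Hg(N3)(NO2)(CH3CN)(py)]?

Only one geometric arrangement is possible; it has no improper symmetry element, so it exists as a pair of enantiomers (2 stereoisomers).

2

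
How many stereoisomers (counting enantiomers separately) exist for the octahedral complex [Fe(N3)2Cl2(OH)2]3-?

6

An octahedron has six vertices in three trans pairs; every non-trans pair is cis.
There are 5 geometric isomers: N3 trans, Cl trans, OH trans; N3 cis, Cl trans, OH cis; N3 cis, Cl cis, OH trans; N3 cis, Cl cis, OH cis (chiral); N3 trans, Cl cis, OH cis.
One of these lacks any improper symmetry element and so occurs as an enantiomeric pair, giving 5 + 1 = 6 stereoisomers in total.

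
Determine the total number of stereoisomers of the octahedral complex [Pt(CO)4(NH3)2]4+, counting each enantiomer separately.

An octahedron has six vertices in three trans pairs; every non-trans pair is cis.
Working through the distinct placements yields 2 geometric isomers: NH3 trans; NH3 cis.
Each arrangement has an internal mirror plane or centre of symmetry, so none is chiral.

2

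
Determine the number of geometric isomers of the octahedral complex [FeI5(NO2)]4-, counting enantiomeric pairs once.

1

An octahedron has six vertices in three trans pairs; every non-trans pair is cis.
Only one geometric arrangement is possible.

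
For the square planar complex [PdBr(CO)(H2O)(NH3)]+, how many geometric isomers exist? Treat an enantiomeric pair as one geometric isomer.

A square has two trans pairs of vertices; adjacent vertices are cis.
Working through the distinct placements yields 3 geometric isomers: (Br/H2O trans, CO/NH3 trans); (Br/NH3 trans, CO/H2O trans); (Br/CO trans, H2O/NH3 trans).

3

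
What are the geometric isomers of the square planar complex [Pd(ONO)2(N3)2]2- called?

cis and trans

In a square planar complex each vertex has one trans partner and two cis neighbours.
Systematic placement gives 2 geometric isomers: ONO cis; ONO trans.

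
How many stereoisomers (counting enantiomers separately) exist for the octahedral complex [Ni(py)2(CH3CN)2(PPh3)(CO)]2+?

Working through the distinct placements yields 6 geometric isomers: py trans, CH3CN trans; py cis, CH3CN trans; py trans, CH3CN cis; py cis, CH3CN cis (3 arrangements, 2 chiral).
Of these, 2 lack any improper symmetry element and so occur as enantiomeric pairs, giving 6 + 2 = 8 stereoisomers in total.

8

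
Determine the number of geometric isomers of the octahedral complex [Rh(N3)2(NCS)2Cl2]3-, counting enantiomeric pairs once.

An octahedron has six vertices in three trans pairs; every non-trans pair is cis.
The distinct arrangements are (5 in all): N3 trans, NCS trans, Cl trans; N3 cis, NCS cis, Cl trans; N3 cis, NCS trans, Cl cis; N3 cis, NCS cis, Cl cis (chiral); N3 trans, NCS cis, Cl cis.

5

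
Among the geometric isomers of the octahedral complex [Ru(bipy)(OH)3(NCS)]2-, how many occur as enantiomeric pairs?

In an octahedral complex each vertex has one trans partner and four cis neighbours.
Each bipy is bidentate and must span two cis positions.
Systematic placement gives 2 geometric isomers: OH fac; OH mer.
Each arrangement has an internal mirror plane or centre of symmetry, so none is chiral.

0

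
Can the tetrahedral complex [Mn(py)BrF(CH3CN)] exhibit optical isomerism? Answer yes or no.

In a tetrahedral complex all four positions are equivalent and every pair of ligands is adjacent — there is no cis/trans distinction.
Only one geometric arrangement is possible; it has no improper symmetry element, so it exists as a pair of enantiomers (2 stereoisomers).

yes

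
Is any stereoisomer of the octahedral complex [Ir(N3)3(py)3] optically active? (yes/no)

no

An octahedron has six vertices in three trans pairs; every non-trans pair is cis.
There are 2 geometric isomers: N3 mer; N3 fac.
Each arrangement has an internal mirror plane or centre of symmetry, so none is chiral.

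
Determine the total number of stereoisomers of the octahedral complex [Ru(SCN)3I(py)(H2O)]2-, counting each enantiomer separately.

5

In an octahedral complex each vertex has one trans partner and four cis neighbours.
The distinct arrangements are (4 in all): SCN mer (3 arrangements); SCN fac (chiral).
One of these lacks any improper symmetry element and so occurs as an enantiomeric pair, giving 4 + 1 = 5 stereoisomers in total.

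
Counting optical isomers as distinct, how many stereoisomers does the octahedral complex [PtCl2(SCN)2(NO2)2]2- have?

The six octahedral sites form three mutually perpendicular trans pairs.
Working through the distinct placements yields 5 geometric isomers: Cl trans, SCN trans, NO2 trans; Cl trans, SCN cis, NO2 cis; Cl cis, SCN trans, NO2 cis; Cl cis, SCN cis, NO2 cis (chiral); Cl cis, SCN cis, NO2 trans.
One of these lacks any improper symmetry element and so occurs as an enantiomeric pair, giving 5 + 1 = 6 stereoisomers in total.

6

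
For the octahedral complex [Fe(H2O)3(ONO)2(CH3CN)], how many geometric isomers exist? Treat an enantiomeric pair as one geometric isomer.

3

In an octahedral complex each vertex has one trans partner and four cis neighbours.
There are 3 geometric isomers: H2O mer, ONO trans; H2O fac, ONO cis; H2O mer, ONO cis.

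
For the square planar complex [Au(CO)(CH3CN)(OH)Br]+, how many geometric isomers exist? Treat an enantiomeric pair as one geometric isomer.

The distinct arrangements are (3 in all): (Br/CO trans, CH3CN/OH trans); (Br/OH trans, CH3CN/CO trans); (Br/CH3CN trans, CO/OH trans).

3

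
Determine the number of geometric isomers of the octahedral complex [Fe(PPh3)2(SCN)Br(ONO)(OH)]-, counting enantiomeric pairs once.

9

An octahedron has six vertices in three trans pairs; every non-trans pair is cis.
Exhaustive case analysis gives 9 geometric isomers.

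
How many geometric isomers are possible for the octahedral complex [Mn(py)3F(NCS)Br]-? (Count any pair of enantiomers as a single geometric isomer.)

In an octahedral complex each vertex has one trans partner and four cis neighbours.
There are 4 geometric isomers: py mer (3 arrangements); py fac (chiral).

4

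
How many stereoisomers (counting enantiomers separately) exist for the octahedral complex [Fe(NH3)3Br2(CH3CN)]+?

3

There are 3 geometric isomers: NH3 mer, Br trans; NH3 mer, Br cis; NH3 fac, Br cis.
Each arrangement has an internal mirror plane or centre of symmetry, so none is chiral.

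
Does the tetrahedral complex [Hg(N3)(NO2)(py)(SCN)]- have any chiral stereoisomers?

yes

All four vertices of a tetrahedron are equivalent and mutually adjacent, so cis/trans isomerism cannot arise.
Only one geometric arrangement is possible; it has no improper symmetry element, so it exists as a pair of enantiomers (2 stereoisomers).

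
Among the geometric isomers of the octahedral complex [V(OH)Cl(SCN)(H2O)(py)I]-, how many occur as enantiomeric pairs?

An octahedron has six vertices in three trans pairs; every non-trans pair is cis.
Exhaustive case analysis gives 15 geometric isomers.
Of these, 15 lack any improper symmetry element and so occur as enantiomeric pairs, giving 15 + 15 = 30 stereoisomers in total.

15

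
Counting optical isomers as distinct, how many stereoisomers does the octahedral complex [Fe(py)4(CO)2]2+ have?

An octahedron has six vertices in three trans pairs; every non-trans pair is cis.
Systematic placement gives 2 geometric isomers: CO trans; CO cis.
Each arrangement has an internal mirror plane or centre of symmetry, so none is chiral.

2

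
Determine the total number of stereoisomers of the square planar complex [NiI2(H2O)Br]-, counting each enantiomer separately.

A square has two trans pairs of vertices; adjacent vertices are cis.
Systematic placement gives 2 geometric isomers: I cis; I trans.
Each arrangement has an internal mirror plane or centre of symmetry, so none is chiral.

2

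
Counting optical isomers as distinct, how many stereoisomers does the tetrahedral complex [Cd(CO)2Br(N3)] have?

All four vertices of a tetrahedron are equivalent and mutually adjacent, so cis/trans isomerism cannot arise.
Only one geometric arrangement is possible.

1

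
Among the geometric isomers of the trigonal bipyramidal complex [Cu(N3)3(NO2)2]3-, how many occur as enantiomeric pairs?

0

Systematic placement gives 3 geometric isomers: NO2 both equatorial; NO2 one axial, one equatorial; NO2 both axial.
Each arrangement has an internal mirror plane or centre of symmetry, so none is chiral.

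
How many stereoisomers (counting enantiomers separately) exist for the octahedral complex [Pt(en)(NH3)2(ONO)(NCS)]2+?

Each en is bidentate and must span two cis positions.
Working through the distinct placements yields 4 geometric isomers: NH3 cis (3 arrangements, 2 chiral); NH3 trans.
Of these, 2 lack any improper symmetry element and so occur as enantiomeric pairs, giving 4 + 2 = 6 stereoisomers in total.

6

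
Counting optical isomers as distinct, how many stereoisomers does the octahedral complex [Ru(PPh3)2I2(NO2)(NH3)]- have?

The six octahedral sites form three mutually perpendicular trans pairs.
The distinct arrangements are (6 in all): PPh3 trans, I trans; PPh3 cis, I trans; PPh3 trans, I cis; PPh3 cis, I cis (3 arrangements, 2 chiral).
Of these, 2 lack any improper symmetry element and so occur as enantiomeric pairs, giving 6 + 2 = 8 stereoisomers in total.

8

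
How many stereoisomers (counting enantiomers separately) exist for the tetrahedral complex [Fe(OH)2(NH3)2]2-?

1

All four vertices of a tetrahedron are equivalent and mutually adjacent, so cis/trans isomerism cannot arise.
Only one geometric arrangement is possible.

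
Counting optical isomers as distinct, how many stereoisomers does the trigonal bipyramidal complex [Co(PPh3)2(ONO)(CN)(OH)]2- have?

10

Placing the ligands in turn and identifying arrangements related by rotation or reflection leaves 7 distinct geometric isomers.
Of these, 3 lack any improper symmetry element and so occur as enantiomeric pairs, giving 7 + 3 = 10 stereoisomers in total.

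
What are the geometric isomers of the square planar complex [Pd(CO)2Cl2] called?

Working through the distinct placements yields 2 geometric isomers: CO cis; CO trans.

cis and trans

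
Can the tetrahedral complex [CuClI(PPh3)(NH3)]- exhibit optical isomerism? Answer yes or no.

yes

Only one geometric arrangement is possible; it has no improper symmetry element, so it exists as a pair of enantiomers (2 stereoisomers).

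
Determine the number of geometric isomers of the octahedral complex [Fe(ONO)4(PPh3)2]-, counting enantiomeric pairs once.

In an octahedral complex each vertex has one trans partner and four cis neighbours.
Working through the distinct placements yields 2 geometric isomers: PPh3 trans; PPh3 cis.

2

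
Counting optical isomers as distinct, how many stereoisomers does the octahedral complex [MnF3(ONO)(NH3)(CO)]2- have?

The six octahedral sites form three mutually perpendicular trans pairs.
The distinct arrangements are (4 in all): F mer (3 arrangements); F fac (chiral).
One of these lacks any improper symmetry element and so occurs as an enantiomeric pair, giving 4 + 1 = 5 stereoisomers in total.

5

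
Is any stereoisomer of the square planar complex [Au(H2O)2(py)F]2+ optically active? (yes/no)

no

There are 2 geometric isomers: H2O cis; H2O trans.
Each arrangement has an internal mirror plane or centre of symmetry, so none is chiral.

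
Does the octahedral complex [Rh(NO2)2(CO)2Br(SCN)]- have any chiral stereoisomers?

In an octahedral complex each vertex has one trans partner and four cis neighbours.
Systematic placement gives 6 geometric isomers: NO2 cis, CO cis (3 arrangements, 2 chiral); NO2 trans, CO cis; NO2 cis, CO trans; NO2 trans, CO trans.
Of these, 2 lack any improper symmetry element and so occur as enantiomeric pairs, giving 6 + 2 = 8 stereoisomers in total.

yes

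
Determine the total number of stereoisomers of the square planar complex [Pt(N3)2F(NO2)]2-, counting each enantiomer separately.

2

Working through the distinct placements yields 2 geometric isomers: N3 cis; N3 trans.
Each arrangement has an internal mirror plane or centre of symmetry, so none is chiral.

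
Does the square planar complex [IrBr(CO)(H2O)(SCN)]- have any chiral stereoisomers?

no

A square has two trans pairs of vertices; adjacent vertices are cis.
The distinct arrangements are (3 in all): (Br/H2O trans, CO/SCN trans); (Br/SCN trans, CO/H2O trans); (Br/CO trans, H2O/SCN trans).
Each arrangement has an internal mirror plane or centre of symmetry, so none is chiral.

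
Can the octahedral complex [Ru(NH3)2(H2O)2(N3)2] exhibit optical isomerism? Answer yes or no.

Systematic placement gives 5 geometric isomers: NH3 trans, H2O trans, N3 trans; NH3 cis, H2O trans, N3 cis; NH3 trans, H2O cis, N3 cis; NH3 cis, H2O cis, N3 cis (chiral); NH3 cis, H2O cis, N3 trans.
One of these lacks any improper symmetry element and so occurs as an enantiomeric pair, giving 5 + 1 = 6 stereoisomers in total.

yes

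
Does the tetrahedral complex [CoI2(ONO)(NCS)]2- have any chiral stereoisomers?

Only one geometric arrangement is possible.

no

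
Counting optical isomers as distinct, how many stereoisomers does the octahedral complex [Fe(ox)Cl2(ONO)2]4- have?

In an octahedral complex each vertex has one trans partner and four cis neighbours.
Each ox is bidentate and must span two cis positions.
The distinct arrangements are (3 in all): Cl trans, ONO cis; Cl cis, ONO cis (chiral); Cl cis, ONO trans.
One of these lacks any improper symmetry element and so occurs as an enantiomeric pair, giving 3 + 1 = 4 stereoisomers in total.

4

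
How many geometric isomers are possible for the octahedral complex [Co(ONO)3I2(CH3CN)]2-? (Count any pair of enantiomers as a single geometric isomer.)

3

The six octahedral sites form three mutually perpendicular trans pairs.
There are 3 geometric isomers: ONO mer, I cis; ONO mer, I trans; ONO fac, I cis.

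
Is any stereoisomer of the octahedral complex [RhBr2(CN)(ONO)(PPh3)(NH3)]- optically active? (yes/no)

In an octahedral complex each vertex has one trans partner and four cis neighbours.
Exhaustive case analysis gives 9 geometric isomers.
Of these, 6 lack any improper symmetry element and so occur as enantiomeric pairs, giving 9 + 6 = 15 stereoisomers in total.

yes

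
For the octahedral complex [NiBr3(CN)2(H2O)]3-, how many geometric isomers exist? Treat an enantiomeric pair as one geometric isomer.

An octahedron has six vertices in three trans pairs; every non-trans pair is cis.
There are 3 geometric isomers: Br mer, CN cis; Br mer, CN trans; Br fac, CN cis.

3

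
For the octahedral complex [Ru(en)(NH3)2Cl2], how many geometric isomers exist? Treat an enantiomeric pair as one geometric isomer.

3

In an octahedral complex each vertex has one trans partner and four cis neighbours.
Each en is bidentate and must span two cis positions.
Working through the distinct placements yields 3 geometric isomers: NH3 cis, Cl trans; NH3 cis, Cl cis (chiral); NH3 trans, Cl cis.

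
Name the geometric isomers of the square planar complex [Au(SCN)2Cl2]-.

cis and trans

The distinct arrangements are (2 in all): SCN cis; SCN trans.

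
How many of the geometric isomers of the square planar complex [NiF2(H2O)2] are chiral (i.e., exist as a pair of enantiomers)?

A square has two trans pairs of vertices; adjacent vertices are cis.
Systematic placement gives 2 geometric isomers: F cis; F trans.
Each arrangement has an internal mirror plane or centre of symmetry, so none is chiral.

0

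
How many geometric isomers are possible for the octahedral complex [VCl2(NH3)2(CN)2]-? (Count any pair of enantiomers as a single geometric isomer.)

Working through the distinct placements yields 5 geometric isomers: Cl trans, NH3 trans, CN trans; Cl cis, NH3 cis, CN trans; Cl cis, NH3 trans, CN cis; Cl cis, NH3 cis, CN cis (chiral); Cl trans, NH3 cis, CN cis.

5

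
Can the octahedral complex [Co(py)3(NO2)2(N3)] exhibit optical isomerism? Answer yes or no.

no

The six octahedral sites form three mutually perpendicular trans pairs.
There are 3 geometric isomers: py mer, NO2 cis; py mer, NO2 trans; py fac, NO2 cis.
Each arrangement has an internal mirror plane or centre of symmetry, so none is chiral.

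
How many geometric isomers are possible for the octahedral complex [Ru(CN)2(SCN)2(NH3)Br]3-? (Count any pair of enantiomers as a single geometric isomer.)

In an octahedral complex each vertex has one trans partner and four cis neighbours.
The distinct arrangements are (6 in all): CN cis, SCN trans; CN cis, SCN cis (3 arrangements, 2 chiral); CN trans, SCN trans; CN trans, SCN cis.

6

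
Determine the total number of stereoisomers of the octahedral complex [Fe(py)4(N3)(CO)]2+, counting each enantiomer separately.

2

The distinct arrangements are (2 in all): N3 and CO mutually trans; N3 and CO mutually cis.
Each arrangement has an internal mirror plane or centre of symmetry, so none is chiral.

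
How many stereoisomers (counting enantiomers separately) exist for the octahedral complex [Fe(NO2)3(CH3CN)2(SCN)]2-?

The six octahedral sites form three mutually perpendicular trans pairs.
The distinct arrangements are (3 in all): NO2 mer, CH3CN trans; NO2 fac, CH3CN cis; NO2 mer, CH3CN cis.
Each arrangement has an internal mirror plane or centre of symmetry, so none is chiral.

3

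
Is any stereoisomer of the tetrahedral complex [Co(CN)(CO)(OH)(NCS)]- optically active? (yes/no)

In a tetrahedral complex all four positions are equivalent and every pair of ligands is adjacent — there is no cis/trans distinction.
Only one geometric arrangement is possible; it has no improper symmetry element, so it exists as a pair of enantiomers (2 stereoisomers).

yes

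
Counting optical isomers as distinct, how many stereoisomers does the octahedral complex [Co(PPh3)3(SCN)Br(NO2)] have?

In an octahedral complex each vertex has one trans partner and four cis neighbours.
Systematic placement gives 4 geometric isomers: PPh3 mer (3 arrangements); PPh3 fac (chiral).
One of these lacks any improper symmetry element and so occurs as an enantiomeric pair, giving 4 + 1 = 5 stereoisomers in total.

5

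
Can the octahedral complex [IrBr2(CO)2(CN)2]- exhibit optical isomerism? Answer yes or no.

yes

An octahedron has six vertices in three trans pairs; every non-trans pair is cis.
Systematic placement gives 5 geometric isomers: Br trans, CO trans, CN trans; Br trans, CO cis, CN cis; Br cis, CO trans, CN cis; Br cis, CO cis, CN cis (chiral); Br cis, CO cis, CN trans.
One of these lacks any improper symmetry element and so occurs as an enantiomeric pair, giving 5 + 1 = 6 stereoisomers in total.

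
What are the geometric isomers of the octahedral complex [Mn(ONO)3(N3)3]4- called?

fac and mer

An octahedron has six vertices in three trans pairs; every non-trans pair is cis.
There are 2 geometric isomers: ONO mer; ONO fac.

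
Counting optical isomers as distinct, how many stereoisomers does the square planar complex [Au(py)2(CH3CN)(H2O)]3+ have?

A square has two trans pairs of vertices; adjacent vertices are cis.
The distinct arrangements are (2 in all): py cis; py trans.
Each arrangement has an internal mirror plane or centre of symmetry, so none is chiral.

2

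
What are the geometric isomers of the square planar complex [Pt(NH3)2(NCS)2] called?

cis and trans

A square has two trans pairs of vertices; adjacent vertices are cis.
Systematic placement gives 2 geometric isomers: NH3 cis; NH3 trans.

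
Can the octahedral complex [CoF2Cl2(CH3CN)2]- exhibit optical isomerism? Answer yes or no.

yes

In an octahedral complex each vertex has one trans partner and four cis neighbours.
There are 5 geometric isomers: F trans, Cl trans, CH3CN trans; F cis, Cl cis, CH3CN trans; F trans, Cl cis, CH3CN cis; F cis, Cl cis, CH3CN cis (chiral); F cis, Cl trans, CH3CN cis.
One of these lacks any improper symmetry element and so occurs as an enantiomeric pair, giving 5 + 1 = 6 stereoisomers in total.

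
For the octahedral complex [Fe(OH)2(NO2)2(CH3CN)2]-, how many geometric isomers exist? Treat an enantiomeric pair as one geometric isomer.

Systematic placement gives 5 geometric isomers: OH trans, NO2 trans, CH3CN trans; OH cis, NO2 cis, CH3CN trans; OH trans, NO2 cis, CH3CN cis; OH cis, NO2 cis, CH3CN cis (chiral); OH cis, NO2 trans, CH3CN cis.

5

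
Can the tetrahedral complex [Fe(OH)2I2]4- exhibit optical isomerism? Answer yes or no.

no

All four vertices of a tetrahedron are equivalent and mutually adjacent, so cis/trans isomerism cannot arise.
Only one geometric arrangement is possible.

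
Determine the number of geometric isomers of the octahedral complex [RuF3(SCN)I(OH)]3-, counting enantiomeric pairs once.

An octahedron has six vertices in three trans pairs; every non-trans pair is cis.
There are 4 geometric isomers: F mer (3 arrangements); F fac (chiral).

4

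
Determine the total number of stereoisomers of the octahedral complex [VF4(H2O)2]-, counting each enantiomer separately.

2

The six octahedral sites form three mutually perpendicular trans pairs.
Systematic placement gives 2 geometric isomers: H2O trans; H2O cis.
Each arrangement has an internal mirror plane or centre of symmetry, so none is chiral.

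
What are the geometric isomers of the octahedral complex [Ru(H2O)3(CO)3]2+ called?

fac and mer

The six octahedral sites form three mutually perpendicular trans pairs.
There are 2 geometric isomers: H2O mer; H2O fac.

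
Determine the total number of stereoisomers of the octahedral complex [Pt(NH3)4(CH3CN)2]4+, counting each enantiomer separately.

An octahedron has six vertices in three trans pairs; every non-trans pair is cis.
There are 2 geometric isomers: CH3CN trans; CH3CN cis.
Each arrangement has an internal mirror plane or centre of symmetry, so none is chiral.

2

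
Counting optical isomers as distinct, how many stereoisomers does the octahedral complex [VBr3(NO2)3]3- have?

An octahedron has six vertices in three trans pairs; every non-trans pair is cis.
The distinct arrangements are (2 in all): Br mer; Br fac.
Each arrangement has an internal mirror plane or centre of symmetry, so none is chiral.

2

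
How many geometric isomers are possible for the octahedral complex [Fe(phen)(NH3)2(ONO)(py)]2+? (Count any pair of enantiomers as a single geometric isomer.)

Each phen is bidentate and must span two cis positions.
Working through the distinct placements yields 4 geometric isomers: NH3 trans; NH3 cis (3 arrangements, 2 chiral).

4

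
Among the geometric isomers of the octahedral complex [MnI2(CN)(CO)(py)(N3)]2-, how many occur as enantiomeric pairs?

Systematic enumeration (placing each ligand type in turn and discarding arrangements equivalent by rotation or reflection) gives 9 geometric isomers.
Of these, 6 lack any improper symmetry element and so occur as enantiomeric pairs, giving 9 + 6 = 15 stereoisomers in total.

6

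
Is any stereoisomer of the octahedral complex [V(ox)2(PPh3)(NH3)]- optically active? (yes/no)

yes

Each ox is bidentate and must span two cis positions.
Systematic placement gives 2 geometric isomers: PPh3 and NH3 mutually trans; PPh3 and NH3 mutually cis (chiral).
One of these lacks any improper symmetry element and so occurs as an enantiomeric pair, giving 2 + 1 = 3 stereoisomers in total.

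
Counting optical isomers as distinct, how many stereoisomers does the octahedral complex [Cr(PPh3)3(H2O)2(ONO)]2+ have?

An octahedron has six vertices in three trans pairs; every non-trans pair is cis.
Systematic placement gives 3 geometric isomers: PPh3 mer, H2O trans; PPh3 mer, H2O cis; PPh3 fac, H2O cis.
Each arrangement has an internal mirror plane or centre of symmetry, so none is chiral.

3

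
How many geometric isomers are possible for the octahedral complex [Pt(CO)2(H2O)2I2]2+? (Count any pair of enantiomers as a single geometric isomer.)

5

The six octahedral sites form three mutually perpendicular trans pairs.
Systematic placement gives 5 geometric isomers: CO trans, H2O trans, I trans; CO trans, H2O cis, I cis; CO cis, H2O cis, I trans; CO cis, H2O cis, I cis (chiral); CO cis, H2O trans, I cis.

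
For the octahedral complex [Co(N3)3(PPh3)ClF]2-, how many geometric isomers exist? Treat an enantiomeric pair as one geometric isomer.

4

The six octahedral sites form three mutually perpendicular trans pairs.
The distinct arrangements are (4 in all): N3 mer (3 arrangements); N3 fac (chiral).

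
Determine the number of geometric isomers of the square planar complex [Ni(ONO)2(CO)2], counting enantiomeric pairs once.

A square has two trans pairs of vertices; adjacent vertices are cis.
The distinct arrangements are (2 in all): ONO cis; ONO trans.

2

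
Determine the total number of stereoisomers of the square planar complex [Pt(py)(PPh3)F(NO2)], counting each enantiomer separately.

A square has two trans pairs of vertices; adjacent vertices are cis.
The distinct arrangements are (3 in all): (F/PPh3 trans, NO2/py trans); (F/py trans, NO2/PPh3 trans); (F/NO2 trans, PPh3/py trans).
Each arrangement has an internal mirror plane or centre of symmetry, so none is chiral.

3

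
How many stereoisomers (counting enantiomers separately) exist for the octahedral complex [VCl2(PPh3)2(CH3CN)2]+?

6

An octahedron has six vertices in three trans pairs; every non-trans pair is cis.
There are 5 geometric isomers: Cl trans, PPh3 trans, CH3CN trans; Cl cis, PPh3 cis, CH3CN trans; Cl cis, PPh3 trans, CH3CN cis; Cl cis, PPh3 cis, CH3CN cis (chiral); Cl trans, PPh3 cis, CH3CN cis.
One of these lacks any improper symmetry element and so occurs as an enantiomeric pair, giving 5 + 1 = 6 stereoisomers in total.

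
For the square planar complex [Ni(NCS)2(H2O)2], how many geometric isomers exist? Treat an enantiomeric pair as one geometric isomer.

2

There are 2 geometric isomers: NCS cis; NCS trans.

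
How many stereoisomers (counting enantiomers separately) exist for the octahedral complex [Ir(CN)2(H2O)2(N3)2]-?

In an octahedral complex each vertex has one trans partner and four cis neighbours.
Working through the distinct placements yields 5 geometric isomers: CN trans, H2O trans, N3 trans; CN trans, H2O cis, N3 cis; CN cis, H2O cis, N3 trans; CN cis, H2O cis, N3 cis (chiral); CN cis, H2O trans, N3 cis.
One of these lacks any improper symmetry element and so occurs as an enantiomeric pair, giving 5 + 1 = 6 stereoisomers in total.

6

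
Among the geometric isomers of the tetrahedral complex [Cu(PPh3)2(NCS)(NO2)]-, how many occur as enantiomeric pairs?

In a tetrahedral complex all four positions are equivalent and every pair of ligands is adjacent — there is no cis/trans distinction.
Only one geometric arrangement is possible.

0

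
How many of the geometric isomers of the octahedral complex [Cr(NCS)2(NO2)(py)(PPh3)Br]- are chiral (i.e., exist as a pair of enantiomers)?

An octahedron has six vertices in three trans pairs; every non-trans pair is cis.
Exhaustive case analysis gives 9 geometric isomers.
Of these, 6 lack any improper symmetry element and so occur as enantiomeric pairs, giving 9 + 6 = 15 stereoisomers in total.

6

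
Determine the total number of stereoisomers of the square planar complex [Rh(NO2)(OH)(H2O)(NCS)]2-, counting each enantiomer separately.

A square has two trans pairs of vertices; adjacent vertices are cis.
Systematic placement gives 3 geometric isomers: (H2O/NO2 trans, NCS/OH trans); (H2O/OH trans, NCS/NO2 trans); (H2O/NCS trans, NO2/OH trans).
Each arrangement has an internal mirror plane or centre of symmetry, so none is chiral.

3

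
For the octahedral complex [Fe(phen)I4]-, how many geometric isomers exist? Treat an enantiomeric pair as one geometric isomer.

1

In an octahedral complex each vertex has one trans partner and four cis neighbours.
Each phen is bidentate and must span two cis positions.
Only one geometric arrangement is possible.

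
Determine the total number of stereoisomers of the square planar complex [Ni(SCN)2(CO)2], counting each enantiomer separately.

2

A square has two trans pairs of vertices; adjacent vertices are cis.
There are 2 geometric isomers: SCN cis; SCN trans.
Each arrangement has an internal mirror plane or centre of symmetry, so none is chiral.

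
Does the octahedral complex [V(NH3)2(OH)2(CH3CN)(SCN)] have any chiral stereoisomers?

yes

The six octahedral sites form three mutually perpendicular trans pairs.
Working through the distinct placements yields 6 geometric isomers: NH3 cis, OH cis (3 arrangements, 2 chiral); NH3 cis, OH trans; NH3 trans, OH cis; NH3 trans, OH trans.
Of these, 2 lack any improper symmetry element and so occur as enantiomeric pairs, giving 6 + 2 = 8 stereoisomers in total.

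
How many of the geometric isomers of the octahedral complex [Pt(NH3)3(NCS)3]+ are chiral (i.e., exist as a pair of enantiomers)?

In an octahedral complex each vertex has one trans partner and four cis neighbours.
There are 2 geometric isomers: NH3 mer; NH3 fac.
Each arrangement has an internal mirror plane or centre of symmetry, so none is chiral.

0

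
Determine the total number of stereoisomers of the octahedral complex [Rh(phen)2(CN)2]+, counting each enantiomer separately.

Each phen is bidentate and must span two cis positions.
Systematic placement gives 2 geometric isomers: CN trans; CN cis (chiral).
One of these lacks any improper symmetry element and so occurs as an enantiomeric pair, giving 2 + 1 = 3 stereoisomers in total.

3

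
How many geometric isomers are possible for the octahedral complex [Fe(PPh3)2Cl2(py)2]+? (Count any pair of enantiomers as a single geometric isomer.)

5

The six octahedral sites form three mutually perpendicular trans pairs.
Working through the distinct placements yields 5 geometric isomers: PPh3 trans, Cl trans, py trans; PPh3 cis, Cl trans, py cis; PPh3 cis, Cl cis, py trans; PPh3 cis, Cl cis, py cis (chiral); PPh3 trans, Cl cis, py cis.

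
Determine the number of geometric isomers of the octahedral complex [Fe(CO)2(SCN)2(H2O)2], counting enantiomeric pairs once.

Systematic placement gives 5 geometric isomers: CO trans, SCN trans, H2O trans; CO trans, SCN cis, H2O cis; CO cis, SCN trans, H2O cis; CO cis, SCN cis, H2O cis (chiral); CO cis, SCN cis, H2O trans.

5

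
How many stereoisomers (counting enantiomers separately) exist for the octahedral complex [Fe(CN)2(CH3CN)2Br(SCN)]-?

The distinct arrangements are (6 in all): CN cis, CH3CN cis (3 arrangements, 2 chiral); CN trans, CH3CN cis; CN cis, CH3CN trans; CN trans, CH3CN trans.
Of these, 2 lack any improper symmetry element and so occur as enantiomeric pairs, giving 6 + 2 = 8 stereoisomers in total.

8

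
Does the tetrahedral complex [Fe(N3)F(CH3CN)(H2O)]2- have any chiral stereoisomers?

All four vertices of a tetrahedron are equivalent and mutually adjacent, so cis/trans isomerism cannot arise.
Only one geometric arrangement is possible; it has no improper symmetry element, so it exists as a pair of enantiomers (2 stereoisomers).

yes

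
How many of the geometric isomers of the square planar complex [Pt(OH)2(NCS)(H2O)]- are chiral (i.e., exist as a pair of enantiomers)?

0

In a square planar complex each vertex has one trans partner and two cis neighbours.
Systematic placement gives 2 geometric isomers: OH cis; OH trans.
Each arrangement has an internal mirror plane or centre of symmetry, so none is chiral.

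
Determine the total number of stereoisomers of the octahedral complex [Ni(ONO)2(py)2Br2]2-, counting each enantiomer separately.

6

In an octahedral complex each vertex has one trans partner and four cis neighbours.
Systematic placement gives 5 geometric isomers: ONO trans, py trans, Br trans; ONO cis, py cis, Br trans; ONO cis, py trans, Br cis; ONO cis, py cis, Br cis (chiral); ONO trans, py cis, Br cis.
One of these lacks any improper symmetry element and so occurs as an enantiomeric pair, giving 5 + 1 = 6 stereoisomers in total.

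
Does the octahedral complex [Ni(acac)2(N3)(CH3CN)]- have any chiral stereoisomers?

yes

An octahedron has six vertices in three trans pairs; every non-trans pair is cis.
Each acac is bidentate and must span two cis positions.
Systematic placement gives 2 geometric isomers: N3 and CH3CN mutually trans; N3 and CH3CN mutually cis (chiral).
One of these lacks any improper symmetry element and so occurs as an enantiomeric pair, giving 2 + 1 = 3 stereoisomers in total.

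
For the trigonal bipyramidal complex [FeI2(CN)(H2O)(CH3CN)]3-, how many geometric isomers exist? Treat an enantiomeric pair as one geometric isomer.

7

In a trigonal bipyramid the two axial positions differ from the three equatorial ones.
Placing the ligands in turn and identifying arrangements related by rotation or reflection leaves 7 distinct geometric isomers.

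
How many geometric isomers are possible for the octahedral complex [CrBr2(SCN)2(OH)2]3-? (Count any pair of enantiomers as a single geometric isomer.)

5

An octahedron has six vertices in three trans pairs; every non-trans pair is cis.
Systematic placement gives 5 geometric isomers: Br trans, SCN trans, OH trans; Br trans, SCN cis, OH cis; Br cis, SCN trans, OH cis; Br cis, SCN cis, OH cis (chiral); Br cis, SCN cis, OH trans.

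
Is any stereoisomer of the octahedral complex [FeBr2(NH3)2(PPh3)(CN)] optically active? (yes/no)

yes

An octahedron has six vertices in three trans pairs; every non-trans pair is cis.
Working through the distinct placements yields 6 geometric isomers: Br trans, NH3 cis; Br trans, NH3 trans; Br cis, NH3 cis (3 arrangements, 2 chiral); Br cis, NH3 trans.
Of these, 2 lack any improper symmetry element and so occur as enantiomeric pairs, giving 6 + 2 = 8 stereoisomers in total.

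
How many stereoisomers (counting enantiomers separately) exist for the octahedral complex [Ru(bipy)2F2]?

3

In an octahedral complex each vertex has one trans partner and four cis neighbours.
Each bipy is bidentate and must span two cis positions.
There are 2 geometric isomers: F trans; F cis (chiral).
One of these lacks any improper symmetry element and so occurs as an enantiomeric pair, giving 2 + 1 = 3 stereoisomers in total.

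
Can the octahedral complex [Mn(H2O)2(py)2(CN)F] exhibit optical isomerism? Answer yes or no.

yes

Working through the distinct placements yields 6 geometric isomers: H2O trans, py trans; H2O cis, py cis (3 arrangements, 2 chiral); H2O cis, py trans; H2O trans, py cis.
Of these, 2 lack any improper symmetry element and so occur as enantiomeric pairs, giving 6 + 2 = 8 stereoisomers in total.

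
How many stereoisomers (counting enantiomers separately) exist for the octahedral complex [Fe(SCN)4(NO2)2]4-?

There are 2 geometric isomers: NO2 trans; NO2 cis.
Each arrangement has an internal mirror plane or centre of symmetry, so none is chiral.

2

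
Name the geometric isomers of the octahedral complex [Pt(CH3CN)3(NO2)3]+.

fac and mer

An octahedron has six vertices in three trans pairs; every non-trans pair is cis.
The distinct arrangements are (2 in all): CH3CN mer; CH3CN fac.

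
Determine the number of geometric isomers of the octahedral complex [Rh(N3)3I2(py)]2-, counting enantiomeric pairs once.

3

There are 3 geometric isomers: N3 mer, I trans; N3 fac, I cis; N3 mer, I cis.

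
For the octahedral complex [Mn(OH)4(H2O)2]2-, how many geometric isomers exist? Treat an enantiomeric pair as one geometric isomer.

Systematic placement gives 2 geometric isomers: H2O trans; H2O cis.

2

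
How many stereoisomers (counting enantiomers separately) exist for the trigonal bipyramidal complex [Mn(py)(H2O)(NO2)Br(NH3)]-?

In a trigonal bipyramid the two axial positions differ from the three equatorial ones.
Exhaustive case analysis gives 10 geometric isomers.
Of these, 10 lack any improper symmetry element and so occur as enantiomeric pairs, giving 10 + 10 = 20 stereoisomers in total.

20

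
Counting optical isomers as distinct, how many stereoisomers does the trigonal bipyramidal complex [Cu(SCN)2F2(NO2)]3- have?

A trigonal bipyramid has two axial and three equatorial sites, which are chemically inequivalent.
Placing the ligands in turn and identifying arrangements related by rotation or reflection leaves 5 distinct geometric isomers.
One of these lacks any improper symmetry element and so occurs as an enantiomeric pair, giving 5 + 1 = 6 stereoisomers in total.

6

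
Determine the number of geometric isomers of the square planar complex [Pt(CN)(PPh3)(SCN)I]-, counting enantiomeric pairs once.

3

In a square planar complex each vertex has one trans partner and two cis neighbours.
The distinct arrangements are (3 in all): (CN/PPh3 trans, I/SCN trans); (CN/SCN trans, I/PPh3 trans); (CN/I trans, PPh3/SCN trans).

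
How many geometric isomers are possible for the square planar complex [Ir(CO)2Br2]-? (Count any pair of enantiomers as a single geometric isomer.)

2

In a square planar complex each vertex has one trans partner and two cis neighbours.
The distinct arrangements are (2 in all): CO cis; CO trans.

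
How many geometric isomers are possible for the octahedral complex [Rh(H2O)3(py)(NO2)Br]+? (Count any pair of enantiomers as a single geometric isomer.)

There are 4 geometric isomers: H2O mer (3 arrangements); H2O fac (chiral).

4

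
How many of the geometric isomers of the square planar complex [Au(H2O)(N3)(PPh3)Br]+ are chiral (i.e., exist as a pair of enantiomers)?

A square has two trans pairs of vertices; adjacent vertices are cis.
The distinct arrangements are (3 in all): (Br/N3 trans, H2O/PPh3 trans); (Br/PPh3 trans, H2O/N3 trans); (Br/H2O trans, N3/PPh3 trans).
Each arrangement has an internal mirror plane or centre of symmetry, so none is chiral.

0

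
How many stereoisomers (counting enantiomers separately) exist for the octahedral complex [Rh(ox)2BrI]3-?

3

In an octahedral complex each vertex has one trans partner and four cis neighbours.
Each ox is bidentate and must span two cis positions.
Systematic placement gives 2 geometric isomers: Br and I mutually trans; Br and I mutually cis (chiral).
One of these lacks any improper symmetry element and so occurs as an enantiomeric pair, giving 2 + 1 = 3 stereoisomers in total.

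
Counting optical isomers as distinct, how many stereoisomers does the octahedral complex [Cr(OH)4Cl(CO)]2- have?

2

In an octahedral complex each vertex has one trans partner and four cis neighbours.
Systematic placement gives 2 geometric isomers: Cl and CO mutually trans; Cl and CO mutually cis.
Each arrangement has an internal mirror plane or centre of symmetry, so none is chiral.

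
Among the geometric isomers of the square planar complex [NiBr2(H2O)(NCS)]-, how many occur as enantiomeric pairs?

A square has two trans pairs of vertices; adjacent vertices are cis.
The distinct arrangements are (2 in all): Br cis; Br trans.
Each arrangement has an internal mirror plane or centre of symmetry, so none is chiral.

0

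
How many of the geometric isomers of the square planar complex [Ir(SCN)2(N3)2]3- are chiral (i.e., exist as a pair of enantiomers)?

In a square planar complex each vertex has one trans partner and two cis neighbours.
Working through the distinct placements yields 2 geometric isomers: SCN cis; SCN trans.
Each arrangement has an internal mirror plane or centre of symmetry, so none is chiral.

0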